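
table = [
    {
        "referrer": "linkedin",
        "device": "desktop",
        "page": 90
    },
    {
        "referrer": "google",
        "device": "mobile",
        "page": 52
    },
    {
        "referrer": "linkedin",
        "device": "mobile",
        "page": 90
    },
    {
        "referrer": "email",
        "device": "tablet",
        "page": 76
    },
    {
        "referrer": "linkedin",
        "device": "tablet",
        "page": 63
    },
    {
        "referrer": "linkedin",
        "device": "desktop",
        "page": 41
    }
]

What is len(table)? 6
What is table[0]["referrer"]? "linkedin"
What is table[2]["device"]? "mobile"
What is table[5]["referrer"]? "linkedin"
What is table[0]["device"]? "desktop"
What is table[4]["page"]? 63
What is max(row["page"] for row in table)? 90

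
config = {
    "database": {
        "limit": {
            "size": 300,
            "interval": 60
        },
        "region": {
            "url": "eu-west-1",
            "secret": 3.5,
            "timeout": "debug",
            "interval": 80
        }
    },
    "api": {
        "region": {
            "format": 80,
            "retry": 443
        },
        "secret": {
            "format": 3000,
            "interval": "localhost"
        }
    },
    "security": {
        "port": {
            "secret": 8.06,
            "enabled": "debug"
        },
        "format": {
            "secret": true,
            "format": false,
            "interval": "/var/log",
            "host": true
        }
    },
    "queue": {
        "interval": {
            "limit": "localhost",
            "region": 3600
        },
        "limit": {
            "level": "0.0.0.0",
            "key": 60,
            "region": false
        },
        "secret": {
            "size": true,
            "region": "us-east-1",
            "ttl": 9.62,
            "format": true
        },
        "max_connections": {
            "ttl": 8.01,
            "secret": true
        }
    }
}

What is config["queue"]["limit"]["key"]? 60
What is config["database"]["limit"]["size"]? 300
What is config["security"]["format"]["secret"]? True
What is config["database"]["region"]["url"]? "eu-west-1"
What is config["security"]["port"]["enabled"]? "debug"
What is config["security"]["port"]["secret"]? 8.06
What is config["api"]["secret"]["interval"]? "localhost"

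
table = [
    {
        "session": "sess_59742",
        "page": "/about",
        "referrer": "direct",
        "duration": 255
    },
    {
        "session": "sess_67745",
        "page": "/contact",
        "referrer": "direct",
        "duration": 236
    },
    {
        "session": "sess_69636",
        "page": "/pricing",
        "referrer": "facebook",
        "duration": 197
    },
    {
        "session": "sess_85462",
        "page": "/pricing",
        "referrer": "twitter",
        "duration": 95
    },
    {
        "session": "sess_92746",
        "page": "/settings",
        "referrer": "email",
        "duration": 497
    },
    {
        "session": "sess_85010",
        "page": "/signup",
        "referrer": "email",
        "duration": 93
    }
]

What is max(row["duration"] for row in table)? 497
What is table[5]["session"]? "sess_85010"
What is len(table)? 6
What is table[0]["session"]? "sess_59742"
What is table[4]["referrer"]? "email"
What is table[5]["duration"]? 93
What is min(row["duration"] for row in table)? 93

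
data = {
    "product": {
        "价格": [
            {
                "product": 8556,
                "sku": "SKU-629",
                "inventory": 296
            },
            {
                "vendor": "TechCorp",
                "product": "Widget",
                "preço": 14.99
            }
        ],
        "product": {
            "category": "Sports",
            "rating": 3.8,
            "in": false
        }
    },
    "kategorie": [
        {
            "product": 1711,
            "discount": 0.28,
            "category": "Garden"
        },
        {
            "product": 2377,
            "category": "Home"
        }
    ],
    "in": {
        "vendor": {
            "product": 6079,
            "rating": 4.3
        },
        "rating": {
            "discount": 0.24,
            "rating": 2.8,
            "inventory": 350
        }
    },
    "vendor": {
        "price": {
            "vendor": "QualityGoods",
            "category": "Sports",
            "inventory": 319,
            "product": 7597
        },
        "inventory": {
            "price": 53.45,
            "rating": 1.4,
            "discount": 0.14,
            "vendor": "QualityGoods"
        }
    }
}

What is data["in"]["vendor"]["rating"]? 4.3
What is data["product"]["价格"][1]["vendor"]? "TechCorp"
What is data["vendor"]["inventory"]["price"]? 53.45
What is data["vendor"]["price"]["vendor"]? "QualityGoods"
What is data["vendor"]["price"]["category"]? "Sports"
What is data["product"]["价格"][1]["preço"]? 14.99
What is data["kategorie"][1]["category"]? "Home"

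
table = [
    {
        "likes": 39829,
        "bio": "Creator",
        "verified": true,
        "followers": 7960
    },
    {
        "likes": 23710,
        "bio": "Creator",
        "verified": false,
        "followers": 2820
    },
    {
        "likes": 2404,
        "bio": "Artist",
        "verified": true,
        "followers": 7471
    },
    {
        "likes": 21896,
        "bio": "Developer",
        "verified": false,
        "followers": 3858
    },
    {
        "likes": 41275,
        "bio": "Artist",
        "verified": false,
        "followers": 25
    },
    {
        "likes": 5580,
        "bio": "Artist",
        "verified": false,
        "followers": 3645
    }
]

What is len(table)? 6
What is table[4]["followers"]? 25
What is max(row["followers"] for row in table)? 7960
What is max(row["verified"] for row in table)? True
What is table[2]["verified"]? True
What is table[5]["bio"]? "Artist"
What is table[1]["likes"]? 23710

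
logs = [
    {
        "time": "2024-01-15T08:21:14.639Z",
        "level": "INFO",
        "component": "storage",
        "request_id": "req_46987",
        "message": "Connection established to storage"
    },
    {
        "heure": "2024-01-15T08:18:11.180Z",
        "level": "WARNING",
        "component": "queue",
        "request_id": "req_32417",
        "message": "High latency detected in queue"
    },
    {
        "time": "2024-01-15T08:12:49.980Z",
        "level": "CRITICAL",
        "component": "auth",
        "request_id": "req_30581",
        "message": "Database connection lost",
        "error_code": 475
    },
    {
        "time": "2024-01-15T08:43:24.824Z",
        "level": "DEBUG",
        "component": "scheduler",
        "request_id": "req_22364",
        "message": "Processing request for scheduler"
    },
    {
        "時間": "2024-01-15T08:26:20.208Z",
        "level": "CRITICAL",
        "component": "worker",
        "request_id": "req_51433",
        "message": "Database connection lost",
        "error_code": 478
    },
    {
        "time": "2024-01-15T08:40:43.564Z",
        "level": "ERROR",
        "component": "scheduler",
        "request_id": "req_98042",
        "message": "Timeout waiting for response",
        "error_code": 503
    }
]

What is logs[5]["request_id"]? "req_98042"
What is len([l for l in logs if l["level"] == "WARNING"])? 1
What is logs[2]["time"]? "2024-01-15T08:12:49.980Z"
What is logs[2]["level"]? "CRITICAL"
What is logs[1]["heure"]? "2024-01-15T08:18:11.180Z"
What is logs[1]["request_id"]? "req_32417"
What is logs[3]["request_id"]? "req_22364"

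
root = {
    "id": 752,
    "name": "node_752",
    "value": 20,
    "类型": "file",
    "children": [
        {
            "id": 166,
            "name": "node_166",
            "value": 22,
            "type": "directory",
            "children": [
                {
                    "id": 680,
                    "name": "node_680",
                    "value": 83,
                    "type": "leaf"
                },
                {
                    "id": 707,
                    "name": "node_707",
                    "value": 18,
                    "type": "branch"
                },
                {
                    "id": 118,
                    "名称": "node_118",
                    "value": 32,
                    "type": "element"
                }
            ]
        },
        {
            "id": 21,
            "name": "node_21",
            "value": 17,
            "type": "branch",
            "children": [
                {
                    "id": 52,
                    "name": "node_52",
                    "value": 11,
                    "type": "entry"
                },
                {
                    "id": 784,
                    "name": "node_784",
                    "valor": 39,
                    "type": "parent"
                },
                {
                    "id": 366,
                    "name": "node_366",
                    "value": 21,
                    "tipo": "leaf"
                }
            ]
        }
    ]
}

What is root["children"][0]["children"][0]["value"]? 83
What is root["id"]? 752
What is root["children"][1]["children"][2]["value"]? 21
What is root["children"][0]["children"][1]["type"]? "branch"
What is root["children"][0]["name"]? "node_166"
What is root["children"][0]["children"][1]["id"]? 707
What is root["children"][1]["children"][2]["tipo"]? "leaf"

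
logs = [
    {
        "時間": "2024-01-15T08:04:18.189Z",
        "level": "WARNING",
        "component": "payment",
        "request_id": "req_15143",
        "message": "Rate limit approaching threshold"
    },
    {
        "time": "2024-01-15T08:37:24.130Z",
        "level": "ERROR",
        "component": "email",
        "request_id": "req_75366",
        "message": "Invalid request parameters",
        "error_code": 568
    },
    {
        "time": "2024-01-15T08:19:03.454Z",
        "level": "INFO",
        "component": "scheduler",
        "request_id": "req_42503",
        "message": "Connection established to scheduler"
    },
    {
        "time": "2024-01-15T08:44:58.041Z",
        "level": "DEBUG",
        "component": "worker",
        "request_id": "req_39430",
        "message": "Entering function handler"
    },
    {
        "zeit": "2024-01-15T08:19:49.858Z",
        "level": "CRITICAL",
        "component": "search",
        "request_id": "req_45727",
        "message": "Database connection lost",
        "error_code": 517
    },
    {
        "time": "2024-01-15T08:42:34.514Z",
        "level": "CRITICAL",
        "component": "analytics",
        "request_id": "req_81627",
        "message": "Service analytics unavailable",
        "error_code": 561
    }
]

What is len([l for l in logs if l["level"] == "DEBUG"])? 1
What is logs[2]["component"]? "scheduler"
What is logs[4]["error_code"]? 517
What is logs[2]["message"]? "Connection established to scheduler"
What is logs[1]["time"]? "2024-01-15T08:37:24.130Z"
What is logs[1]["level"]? "ERROR"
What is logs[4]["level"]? "CRITICAL"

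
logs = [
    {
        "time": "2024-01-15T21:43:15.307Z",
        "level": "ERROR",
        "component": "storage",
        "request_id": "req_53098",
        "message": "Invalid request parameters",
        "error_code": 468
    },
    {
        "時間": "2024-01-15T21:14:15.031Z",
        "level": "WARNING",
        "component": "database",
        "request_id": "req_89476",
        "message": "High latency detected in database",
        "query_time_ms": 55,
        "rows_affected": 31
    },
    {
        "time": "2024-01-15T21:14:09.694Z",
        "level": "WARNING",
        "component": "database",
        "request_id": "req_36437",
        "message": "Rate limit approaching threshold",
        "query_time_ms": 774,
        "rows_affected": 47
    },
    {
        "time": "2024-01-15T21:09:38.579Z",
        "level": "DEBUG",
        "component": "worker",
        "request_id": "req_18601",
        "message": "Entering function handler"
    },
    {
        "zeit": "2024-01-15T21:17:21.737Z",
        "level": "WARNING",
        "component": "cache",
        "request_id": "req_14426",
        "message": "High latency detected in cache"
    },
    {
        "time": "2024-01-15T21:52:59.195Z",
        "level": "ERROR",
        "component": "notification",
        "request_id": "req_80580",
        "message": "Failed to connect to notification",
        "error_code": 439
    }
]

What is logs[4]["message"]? "High latency detected in cache"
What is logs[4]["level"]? "WARNING"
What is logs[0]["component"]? "storage"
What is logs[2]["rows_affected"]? 47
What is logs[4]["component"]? "cache"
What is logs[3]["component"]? "worker"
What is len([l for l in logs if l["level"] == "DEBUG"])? 1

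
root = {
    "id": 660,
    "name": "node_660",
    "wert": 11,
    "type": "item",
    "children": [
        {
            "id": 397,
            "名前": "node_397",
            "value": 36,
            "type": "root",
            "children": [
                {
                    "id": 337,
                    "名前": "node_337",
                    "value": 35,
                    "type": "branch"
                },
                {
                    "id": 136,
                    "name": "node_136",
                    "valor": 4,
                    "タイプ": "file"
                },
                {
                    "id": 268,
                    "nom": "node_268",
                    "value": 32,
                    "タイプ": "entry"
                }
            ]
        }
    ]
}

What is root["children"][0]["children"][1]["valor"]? 4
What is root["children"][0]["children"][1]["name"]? "node_136"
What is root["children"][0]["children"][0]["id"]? 337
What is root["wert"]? 11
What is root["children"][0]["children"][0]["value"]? 35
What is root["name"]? "node_660"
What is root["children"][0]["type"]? "root"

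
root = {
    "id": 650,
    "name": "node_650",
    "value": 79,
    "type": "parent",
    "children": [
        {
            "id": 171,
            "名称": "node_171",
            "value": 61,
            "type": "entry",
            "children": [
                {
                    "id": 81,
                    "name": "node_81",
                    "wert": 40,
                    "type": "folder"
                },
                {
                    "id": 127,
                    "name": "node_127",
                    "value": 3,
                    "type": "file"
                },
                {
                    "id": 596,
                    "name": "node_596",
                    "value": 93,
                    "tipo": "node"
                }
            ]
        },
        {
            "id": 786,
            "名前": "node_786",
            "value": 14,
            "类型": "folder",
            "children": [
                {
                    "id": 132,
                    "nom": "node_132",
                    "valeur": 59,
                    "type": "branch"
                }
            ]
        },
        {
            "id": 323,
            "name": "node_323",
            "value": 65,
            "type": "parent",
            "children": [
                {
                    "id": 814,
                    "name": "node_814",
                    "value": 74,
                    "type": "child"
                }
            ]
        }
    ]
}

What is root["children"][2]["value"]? 65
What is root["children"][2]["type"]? "parent"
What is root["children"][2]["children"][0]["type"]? "child"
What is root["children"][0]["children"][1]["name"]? "node_127"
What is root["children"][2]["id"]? 323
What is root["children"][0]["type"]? "entry"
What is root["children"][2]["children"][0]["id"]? 814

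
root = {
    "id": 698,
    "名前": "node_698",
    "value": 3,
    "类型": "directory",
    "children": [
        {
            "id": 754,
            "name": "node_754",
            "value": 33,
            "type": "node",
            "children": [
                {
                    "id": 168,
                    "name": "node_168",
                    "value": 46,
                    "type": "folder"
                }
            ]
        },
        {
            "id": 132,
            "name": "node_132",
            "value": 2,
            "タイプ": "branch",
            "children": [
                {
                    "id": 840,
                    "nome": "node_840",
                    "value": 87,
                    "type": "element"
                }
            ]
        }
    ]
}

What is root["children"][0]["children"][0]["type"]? "folder"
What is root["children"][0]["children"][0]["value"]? 46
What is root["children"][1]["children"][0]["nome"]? "node_840"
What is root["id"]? 698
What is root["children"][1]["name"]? "node_132"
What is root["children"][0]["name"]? "node_754"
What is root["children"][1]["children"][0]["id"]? 840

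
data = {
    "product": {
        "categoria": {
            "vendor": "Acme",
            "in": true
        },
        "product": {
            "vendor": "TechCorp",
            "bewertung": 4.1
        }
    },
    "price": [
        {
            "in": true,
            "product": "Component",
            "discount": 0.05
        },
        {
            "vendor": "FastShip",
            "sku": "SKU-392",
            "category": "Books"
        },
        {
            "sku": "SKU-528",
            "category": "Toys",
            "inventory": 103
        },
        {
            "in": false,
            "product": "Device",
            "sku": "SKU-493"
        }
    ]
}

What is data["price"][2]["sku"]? "SKU-528"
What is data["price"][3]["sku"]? "SKU-493"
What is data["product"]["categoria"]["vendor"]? "Acme"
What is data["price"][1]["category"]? "Books"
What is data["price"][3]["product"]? "Device"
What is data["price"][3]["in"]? False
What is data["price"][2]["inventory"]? 103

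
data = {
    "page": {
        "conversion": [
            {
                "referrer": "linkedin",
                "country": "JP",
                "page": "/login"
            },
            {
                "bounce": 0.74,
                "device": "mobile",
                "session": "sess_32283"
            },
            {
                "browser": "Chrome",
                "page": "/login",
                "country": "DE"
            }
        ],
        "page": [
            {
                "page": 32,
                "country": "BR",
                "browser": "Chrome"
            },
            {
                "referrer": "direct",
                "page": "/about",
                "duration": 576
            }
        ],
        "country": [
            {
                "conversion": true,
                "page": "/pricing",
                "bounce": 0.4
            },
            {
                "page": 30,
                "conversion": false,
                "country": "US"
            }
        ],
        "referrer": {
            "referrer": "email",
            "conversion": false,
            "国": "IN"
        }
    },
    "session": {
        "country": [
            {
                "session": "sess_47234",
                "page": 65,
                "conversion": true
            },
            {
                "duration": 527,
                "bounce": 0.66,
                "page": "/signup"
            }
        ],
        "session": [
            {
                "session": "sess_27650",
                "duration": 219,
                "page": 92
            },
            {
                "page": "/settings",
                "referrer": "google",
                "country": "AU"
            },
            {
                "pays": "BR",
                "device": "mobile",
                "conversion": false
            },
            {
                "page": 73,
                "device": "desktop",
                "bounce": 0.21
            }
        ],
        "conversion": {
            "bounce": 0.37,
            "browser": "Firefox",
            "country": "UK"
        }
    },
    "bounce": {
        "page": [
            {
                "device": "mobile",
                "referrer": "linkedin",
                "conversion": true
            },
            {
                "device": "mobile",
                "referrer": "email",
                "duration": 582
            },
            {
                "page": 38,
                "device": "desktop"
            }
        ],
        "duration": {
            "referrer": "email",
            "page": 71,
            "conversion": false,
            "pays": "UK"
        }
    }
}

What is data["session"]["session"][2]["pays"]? "BR"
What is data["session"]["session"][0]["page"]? 92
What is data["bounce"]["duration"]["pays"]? "UK"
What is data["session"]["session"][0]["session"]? "sess_27650"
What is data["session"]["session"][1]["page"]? "/settings"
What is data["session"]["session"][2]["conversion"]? False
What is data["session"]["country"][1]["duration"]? 527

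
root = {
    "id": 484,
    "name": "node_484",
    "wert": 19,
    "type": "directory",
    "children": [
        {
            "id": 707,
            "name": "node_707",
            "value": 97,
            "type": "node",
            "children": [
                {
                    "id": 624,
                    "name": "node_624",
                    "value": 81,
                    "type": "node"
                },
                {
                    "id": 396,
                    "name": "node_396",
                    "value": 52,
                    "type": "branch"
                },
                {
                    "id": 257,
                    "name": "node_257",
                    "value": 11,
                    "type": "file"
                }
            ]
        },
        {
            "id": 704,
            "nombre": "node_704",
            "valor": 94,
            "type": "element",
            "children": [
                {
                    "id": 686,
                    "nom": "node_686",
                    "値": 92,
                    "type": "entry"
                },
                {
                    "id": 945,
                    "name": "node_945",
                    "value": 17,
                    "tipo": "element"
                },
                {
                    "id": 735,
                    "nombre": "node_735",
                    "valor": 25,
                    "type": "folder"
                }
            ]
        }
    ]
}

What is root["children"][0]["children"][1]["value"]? 52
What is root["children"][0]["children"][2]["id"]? 257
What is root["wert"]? 19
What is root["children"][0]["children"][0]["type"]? "node"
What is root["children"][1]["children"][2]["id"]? 735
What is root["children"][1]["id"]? 704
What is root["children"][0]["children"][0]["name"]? "node_624"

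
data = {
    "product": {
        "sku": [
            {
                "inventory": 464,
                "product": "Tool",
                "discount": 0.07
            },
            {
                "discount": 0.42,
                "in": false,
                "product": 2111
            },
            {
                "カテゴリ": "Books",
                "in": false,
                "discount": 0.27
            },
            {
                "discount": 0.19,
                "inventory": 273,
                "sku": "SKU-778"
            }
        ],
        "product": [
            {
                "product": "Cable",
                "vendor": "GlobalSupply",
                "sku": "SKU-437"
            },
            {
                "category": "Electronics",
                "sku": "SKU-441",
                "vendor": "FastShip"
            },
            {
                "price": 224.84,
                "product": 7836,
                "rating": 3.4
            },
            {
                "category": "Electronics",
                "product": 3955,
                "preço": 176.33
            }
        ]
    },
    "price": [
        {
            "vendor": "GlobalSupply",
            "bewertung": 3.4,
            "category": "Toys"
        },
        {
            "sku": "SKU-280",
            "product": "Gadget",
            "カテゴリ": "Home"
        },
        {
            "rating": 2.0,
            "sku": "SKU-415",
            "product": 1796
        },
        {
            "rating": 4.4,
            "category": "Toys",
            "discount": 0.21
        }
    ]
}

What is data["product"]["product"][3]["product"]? 3955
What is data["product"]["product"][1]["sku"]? "SKU-441"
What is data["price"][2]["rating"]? 2.0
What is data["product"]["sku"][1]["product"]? 2111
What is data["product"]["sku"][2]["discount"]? 0.27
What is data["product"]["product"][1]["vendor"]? "FastShip"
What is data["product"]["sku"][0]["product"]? "Tool"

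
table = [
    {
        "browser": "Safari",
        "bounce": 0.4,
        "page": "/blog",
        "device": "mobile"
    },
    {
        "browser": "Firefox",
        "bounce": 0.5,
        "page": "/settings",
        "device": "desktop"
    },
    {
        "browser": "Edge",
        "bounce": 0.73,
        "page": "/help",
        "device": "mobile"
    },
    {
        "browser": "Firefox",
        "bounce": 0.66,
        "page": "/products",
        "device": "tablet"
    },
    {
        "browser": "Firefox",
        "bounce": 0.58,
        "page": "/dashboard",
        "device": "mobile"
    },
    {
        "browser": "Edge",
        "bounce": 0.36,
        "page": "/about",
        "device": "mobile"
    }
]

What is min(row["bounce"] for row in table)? 0.36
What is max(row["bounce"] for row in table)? 0.73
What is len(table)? 6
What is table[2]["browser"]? "Edge"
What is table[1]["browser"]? "Firefox"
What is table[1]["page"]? "/settings"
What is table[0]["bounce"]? 0.4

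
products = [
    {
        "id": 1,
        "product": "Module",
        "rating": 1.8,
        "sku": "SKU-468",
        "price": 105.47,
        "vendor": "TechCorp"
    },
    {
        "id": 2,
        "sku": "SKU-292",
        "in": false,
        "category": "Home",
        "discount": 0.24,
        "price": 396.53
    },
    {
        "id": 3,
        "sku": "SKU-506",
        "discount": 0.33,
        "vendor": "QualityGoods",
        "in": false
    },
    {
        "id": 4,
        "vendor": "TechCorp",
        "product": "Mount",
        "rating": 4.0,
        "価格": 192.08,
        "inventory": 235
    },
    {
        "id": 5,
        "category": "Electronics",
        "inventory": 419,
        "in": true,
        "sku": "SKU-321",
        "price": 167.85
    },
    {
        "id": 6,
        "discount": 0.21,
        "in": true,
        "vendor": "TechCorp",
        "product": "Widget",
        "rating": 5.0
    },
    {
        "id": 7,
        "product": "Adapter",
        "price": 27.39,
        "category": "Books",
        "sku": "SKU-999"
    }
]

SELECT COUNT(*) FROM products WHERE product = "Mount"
1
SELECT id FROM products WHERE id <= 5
[1, 2, 3, 4, 5]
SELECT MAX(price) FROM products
396.53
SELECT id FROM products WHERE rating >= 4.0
[4, 6]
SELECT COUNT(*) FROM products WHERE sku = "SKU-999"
1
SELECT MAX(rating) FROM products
5.0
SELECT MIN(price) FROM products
27.39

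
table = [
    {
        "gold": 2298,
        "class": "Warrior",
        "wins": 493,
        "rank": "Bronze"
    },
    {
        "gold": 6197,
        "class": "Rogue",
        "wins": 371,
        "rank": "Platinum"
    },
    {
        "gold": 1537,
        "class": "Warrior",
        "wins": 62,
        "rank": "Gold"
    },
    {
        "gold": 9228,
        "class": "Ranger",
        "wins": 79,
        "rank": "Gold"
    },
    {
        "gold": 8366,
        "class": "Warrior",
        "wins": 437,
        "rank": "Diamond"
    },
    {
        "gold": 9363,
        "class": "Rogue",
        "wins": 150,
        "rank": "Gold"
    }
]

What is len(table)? 6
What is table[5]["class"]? "Rogue"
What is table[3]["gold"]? 9228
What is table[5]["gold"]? 9363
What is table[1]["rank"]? "Platinum"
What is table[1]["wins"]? 371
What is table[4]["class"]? "Warrior"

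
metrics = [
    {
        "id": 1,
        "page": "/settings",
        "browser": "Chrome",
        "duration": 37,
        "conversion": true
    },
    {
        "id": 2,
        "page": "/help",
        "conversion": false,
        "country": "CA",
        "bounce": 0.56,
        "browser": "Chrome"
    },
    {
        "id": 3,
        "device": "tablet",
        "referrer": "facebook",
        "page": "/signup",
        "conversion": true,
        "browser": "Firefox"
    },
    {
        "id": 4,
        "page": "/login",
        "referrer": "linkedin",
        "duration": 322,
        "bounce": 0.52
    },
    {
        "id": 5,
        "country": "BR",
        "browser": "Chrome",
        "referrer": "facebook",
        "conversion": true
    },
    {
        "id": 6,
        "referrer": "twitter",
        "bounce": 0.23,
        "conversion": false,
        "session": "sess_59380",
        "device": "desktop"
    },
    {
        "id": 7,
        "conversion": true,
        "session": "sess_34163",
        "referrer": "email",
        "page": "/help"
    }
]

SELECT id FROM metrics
[1, 2, 3, 4, 5, 6, 7]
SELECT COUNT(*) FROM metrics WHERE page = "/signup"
1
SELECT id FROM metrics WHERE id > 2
[3, 4, 5, 6, 7]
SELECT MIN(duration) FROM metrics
37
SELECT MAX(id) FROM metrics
7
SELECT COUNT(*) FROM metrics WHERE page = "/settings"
1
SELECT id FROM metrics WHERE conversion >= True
[1, 3, 5, 7]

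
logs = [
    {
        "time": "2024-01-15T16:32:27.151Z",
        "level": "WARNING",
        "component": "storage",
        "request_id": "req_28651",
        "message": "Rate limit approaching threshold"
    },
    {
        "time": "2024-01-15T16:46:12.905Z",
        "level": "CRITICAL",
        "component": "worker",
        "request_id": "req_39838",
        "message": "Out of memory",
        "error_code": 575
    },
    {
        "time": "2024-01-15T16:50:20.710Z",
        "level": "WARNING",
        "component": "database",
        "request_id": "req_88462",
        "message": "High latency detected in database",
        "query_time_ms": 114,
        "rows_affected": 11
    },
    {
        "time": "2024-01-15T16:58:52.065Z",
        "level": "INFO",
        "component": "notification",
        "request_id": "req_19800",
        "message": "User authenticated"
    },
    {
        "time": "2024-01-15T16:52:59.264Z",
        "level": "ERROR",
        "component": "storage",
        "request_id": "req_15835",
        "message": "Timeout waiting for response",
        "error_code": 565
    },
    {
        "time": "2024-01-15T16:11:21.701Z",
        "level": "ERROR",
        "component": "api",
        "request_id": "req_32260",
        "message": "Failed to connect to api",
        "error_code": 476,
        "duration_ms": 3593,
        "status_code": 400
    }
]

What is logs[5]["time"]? "2024-01-15T16:11:21.701Z"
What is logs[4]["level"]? "ERROR"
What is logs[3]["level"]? "INFO"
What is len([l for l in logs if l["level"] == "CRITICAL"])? 1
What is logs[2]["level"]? "WARNING"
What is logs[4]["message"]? "Timeout waiting for response"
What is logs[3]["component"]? "notification"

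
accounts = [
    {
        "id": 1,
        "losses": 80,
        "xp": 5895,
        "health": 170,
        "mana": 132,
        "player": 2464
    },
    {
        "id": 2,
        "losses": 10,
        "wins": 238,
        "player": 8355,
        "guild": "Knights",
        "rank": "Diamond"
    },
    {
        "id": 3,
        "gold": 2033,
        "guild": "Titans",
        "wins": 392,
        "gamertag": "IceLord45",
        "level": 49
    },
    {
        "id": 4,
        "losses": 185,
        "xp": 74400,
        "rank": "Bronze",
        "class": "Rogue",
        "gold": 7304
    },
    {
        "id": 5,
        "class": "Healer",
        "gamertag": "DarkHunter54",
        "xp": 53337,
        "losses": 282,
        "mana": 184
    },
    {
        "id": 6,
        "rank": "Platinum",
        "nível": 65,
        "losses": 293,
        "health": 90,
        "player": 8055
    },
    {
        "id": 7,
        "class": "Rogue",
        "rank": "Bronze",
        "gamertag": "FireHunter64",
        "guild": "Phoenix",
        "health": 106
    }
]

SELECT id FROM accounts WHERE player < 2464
[]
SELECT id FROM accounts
[1, 2, 3, 4, 5, 6, 7]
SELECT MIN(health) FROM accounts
90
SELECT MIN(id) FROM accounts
1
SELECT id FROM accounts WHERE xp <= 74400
[1, 4, 5]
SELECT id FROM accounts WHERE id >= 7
[7]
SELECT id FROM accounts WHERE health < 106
[6]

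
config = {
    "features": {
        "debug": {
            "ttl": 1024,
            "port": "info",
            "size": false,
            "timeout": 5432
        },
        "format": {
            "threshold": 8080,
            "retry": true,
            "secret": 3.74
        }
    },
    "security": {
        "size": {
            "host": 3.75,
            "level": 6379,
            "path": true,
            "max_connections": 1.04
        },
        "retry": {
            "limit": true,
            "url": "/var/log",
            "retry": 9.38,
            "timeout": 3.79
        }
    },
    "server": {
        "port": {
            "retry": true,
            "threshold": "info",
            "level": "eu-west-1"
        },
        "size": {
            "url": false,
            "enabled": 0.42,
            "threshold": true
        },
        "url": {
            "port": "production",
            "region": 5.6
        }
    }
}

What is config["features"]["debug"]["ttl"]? 1024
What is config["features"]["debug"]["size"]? False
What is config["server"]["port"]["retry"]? True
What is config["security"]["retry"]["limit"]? True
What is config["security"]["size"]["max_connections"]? 1.04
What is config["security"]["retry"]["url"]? "/var/log"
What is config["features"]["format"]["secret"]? 3.74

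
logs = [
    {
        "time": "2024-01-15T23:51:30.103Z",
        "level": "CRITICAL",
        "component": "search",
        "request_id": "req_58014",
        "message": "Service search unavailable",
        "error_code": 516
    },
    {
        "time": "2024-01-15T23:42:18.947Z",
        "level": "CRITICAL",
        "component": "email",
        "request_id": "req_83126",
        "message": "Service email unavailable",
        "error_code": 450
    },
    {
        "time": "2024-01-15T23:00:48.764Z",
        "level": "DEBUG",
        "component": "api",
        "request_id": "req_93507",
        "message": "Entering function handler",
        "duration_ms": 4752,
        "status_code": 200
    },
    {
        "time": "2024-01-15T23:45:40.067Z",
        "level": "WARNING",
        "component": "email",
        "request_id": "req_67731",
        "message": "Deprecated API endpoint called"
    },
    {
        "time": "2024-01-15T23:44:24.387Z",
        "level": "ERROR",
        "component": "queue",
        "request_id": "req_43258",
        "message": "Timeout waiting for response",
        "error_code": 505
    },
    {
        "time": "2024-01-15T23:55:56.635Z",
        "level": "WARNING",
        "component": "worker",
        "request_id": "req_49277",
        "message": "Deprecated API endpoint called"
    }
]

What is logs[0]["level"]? "CRITICAL"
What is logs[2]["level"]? "DEBUG"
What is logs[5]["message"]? "Deprecated API endpoint called"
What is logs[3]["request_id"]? "req_67731"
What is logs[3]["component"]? "email"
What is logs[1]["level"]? "CRITICAL"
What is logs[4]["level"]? "ERROR"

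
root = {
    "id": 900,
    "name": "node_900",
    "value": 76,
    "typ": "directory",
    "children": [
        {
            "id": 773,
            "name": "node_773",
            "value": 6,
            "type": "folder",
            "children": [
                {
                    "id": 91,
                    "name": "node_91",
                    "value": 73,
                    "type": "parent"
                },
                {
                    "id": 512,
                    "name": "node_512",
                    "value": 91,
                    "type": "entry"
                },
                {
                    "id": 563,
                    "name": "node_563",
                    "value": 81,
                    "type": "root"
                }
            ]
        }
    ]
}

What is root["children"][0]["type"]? "folder"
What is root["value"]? 76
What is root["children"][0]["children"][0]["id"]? 91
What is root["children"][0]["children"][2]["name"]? "node_563"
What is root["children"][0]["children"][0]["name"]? "node_91"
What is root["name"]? "node_900"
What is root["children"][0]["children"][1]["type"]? "entry"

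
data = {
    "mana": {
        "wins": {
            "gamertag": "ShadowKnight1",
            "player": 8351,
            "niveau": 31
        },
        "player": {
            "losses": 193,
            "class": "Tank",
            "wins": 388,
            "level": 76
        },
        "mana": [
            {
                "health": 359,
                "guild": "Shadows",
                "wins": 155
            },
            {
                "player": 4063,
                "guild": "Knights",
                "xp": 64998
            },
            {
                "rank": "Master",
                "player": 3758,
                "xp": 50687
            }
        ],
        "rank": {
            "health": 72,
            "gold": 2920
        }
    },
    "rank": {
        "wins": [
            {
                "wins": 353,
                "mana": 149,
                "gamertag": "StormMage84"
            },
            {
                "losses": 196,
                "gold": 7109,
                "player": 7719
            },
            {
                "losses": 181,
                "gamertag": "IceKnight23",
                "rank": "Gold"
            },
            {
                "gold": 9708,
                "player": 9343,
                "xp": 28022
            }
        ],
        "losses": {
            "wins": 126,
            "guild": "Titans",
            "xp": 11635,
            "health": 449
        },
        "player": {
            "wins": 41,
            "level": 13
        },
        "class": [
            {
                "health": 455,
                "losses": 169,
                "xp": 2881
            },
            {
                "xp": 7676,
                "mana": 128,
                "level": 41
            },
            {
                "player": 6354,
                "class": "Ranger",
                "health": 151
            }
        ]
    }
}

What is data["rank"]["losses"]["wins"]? 126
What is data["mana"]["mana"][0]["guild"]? "Shadows"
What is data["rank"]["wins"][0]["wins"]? 353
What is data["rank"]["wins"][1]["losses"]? 196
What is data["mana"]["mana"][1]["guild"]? "Knights"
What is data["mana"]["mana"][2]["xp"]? 50687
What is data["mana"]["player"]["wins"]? 388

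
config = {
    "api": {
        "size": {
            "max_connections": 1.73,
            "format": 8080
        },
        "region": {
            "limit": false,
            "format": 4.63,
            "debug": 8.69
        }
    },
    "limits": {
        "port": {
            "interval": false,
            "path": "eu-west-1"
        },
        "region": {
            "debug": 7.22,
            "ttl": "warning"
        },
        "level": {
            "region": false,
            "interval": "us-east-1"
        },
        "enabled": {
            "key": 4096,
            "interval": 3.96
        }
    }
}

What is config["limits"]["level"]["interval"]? "us-east-1"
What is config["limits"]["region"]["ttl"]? "warning"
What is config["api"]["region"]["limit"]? False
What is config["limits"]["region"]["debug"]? 7.22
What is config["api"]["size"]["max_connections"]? 1.73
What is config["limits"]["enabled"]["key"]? 4096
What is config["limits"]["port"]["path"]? "eu-west-1"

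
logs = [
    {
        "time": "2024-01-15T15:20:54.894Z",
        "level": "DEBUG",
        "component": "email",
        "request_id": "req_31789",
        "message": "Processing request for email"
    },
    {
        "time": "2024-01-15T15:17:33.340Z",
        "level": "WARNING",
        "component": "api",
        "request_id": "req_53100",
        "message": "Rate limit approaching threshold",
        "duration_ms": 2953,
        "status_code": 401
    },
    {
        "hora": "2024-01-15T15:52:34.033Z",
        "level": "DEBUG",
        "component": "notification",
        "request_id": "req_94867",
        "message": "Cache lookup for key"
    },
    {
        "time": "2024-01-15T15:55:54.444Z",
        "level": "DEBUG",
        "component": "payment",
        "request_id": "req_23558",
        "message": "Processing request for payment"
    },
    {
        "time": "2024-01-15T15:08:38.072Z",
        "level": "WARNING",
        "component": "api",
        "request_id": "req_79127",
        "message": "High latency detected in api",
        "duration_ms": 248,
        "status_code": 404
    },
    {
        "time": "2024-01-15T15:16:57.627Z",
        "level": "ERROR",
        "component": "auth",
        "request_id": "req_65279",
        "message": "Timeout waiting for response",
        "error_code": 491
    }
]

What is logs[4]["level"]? "WARNING"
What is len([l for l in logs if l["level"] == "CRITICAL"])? 0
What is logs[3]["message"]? "Processing request for payment"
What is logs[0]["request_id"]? "req_31789"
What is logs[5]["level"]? "ERROR"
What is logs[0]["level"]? "DEBUG"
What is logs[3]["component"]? "payment"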